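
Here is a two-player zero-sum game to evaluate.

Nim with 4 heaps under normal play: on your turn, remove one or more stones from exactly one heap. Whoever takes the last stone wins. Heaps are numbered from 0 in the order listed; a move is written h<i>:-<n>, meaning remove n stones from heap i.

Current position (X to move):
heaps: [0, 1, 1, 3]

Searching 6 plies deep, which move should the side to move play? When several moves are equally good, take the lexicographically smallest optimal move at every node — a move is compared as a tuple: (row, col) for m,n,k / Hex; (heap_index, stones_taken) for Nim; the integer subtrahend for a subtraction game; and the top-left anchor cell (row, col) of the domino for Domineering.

X's best at [(0,1,1,3)]: h3:-3

p1 X@[(0,1,1,3)]: h1:-1[(0,0,1,3)]-1 h2:-1[(0,1,0,3)]-1 h3:-1[(0,1,1,2)]-1 h3:-2[(0,1,1,1)]-1 h3:-3[(0,1,1,0)]+1*
p2 O@[(0,1,1,0)]: h1:-1[(0,0,1,0)]-1* h2:-1[(0,1,0,0)]-1
p3 X@[(0,0,1,0)]: h2:-1[(0,0,0,0)]+1*
p4 O@[(0,0,0,0)] terminal -1; root [(0,1,1,3)] d6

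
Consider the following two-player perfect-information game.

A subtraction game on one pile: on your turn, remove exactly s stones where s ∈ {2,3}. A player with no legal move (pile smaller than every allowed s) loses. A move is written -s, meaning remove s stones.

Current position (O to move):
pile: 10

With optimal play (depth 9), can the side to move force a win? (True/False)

O winning at [10]: False

ply 1, O at 10 | -2=-1→8*; -3=-1→7
ply 2, X at 8 | -2=+1→6*; -3=+1→5
ply 3, O at 6 | -2=-1→4*; -3=-1→3
ply 4, X at 4 | -2=-1→2; -3=+1→1*
ply 5: 1 is terminal -1 (O); from 10 depth 9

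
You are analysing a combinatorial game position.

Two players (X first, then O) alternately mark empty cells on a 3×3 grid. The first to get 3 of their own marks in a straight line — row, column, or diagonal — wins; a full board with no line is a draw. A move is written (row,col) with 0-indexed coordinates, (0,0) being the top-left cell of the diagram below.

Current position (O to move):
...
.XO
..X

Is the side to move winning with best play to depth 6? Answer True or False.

O winning at [.../.XO/..X]: False

[.../.XO/..X] O move#1: (0,0):-1/O../.XO/..X*, (0,1):-1/.O./.XO/..X, (0,2):-1/..O/.XO/..X, (1,0):-1/.../OXO/..X, (2,0):-1/.../.XO/O.X, (2,1):-1/.../.XO/.OX
[O../.XO/..X] X move#2: (0,1):+0/OX./.XO/..X, (0,2):+0/O.X/.XO/..X, (1,0):+0/O../XXO/..X, (2,0):+1/O../.XO/X.X*, (2,1):+1/O../.XO/.XX
[O../.XO/X.X] O move#3: (0,1):-1/OO./.XO/X.X*, (0,2):-1/O.O/.XO/X.X, (1,0):-1/O../OXO/X.X, (2,1):-1/O../.XO/XOX
[OO./.XO/X.X] X move#4: (0,2):+1/OOX/.XO/X.X*, (1,0):-1/OO./XXO/X.X, (2,1):+1/OO./.XO/XXX
[OOX/.XO/X.X] end (terminal -1, O#5); searched .../.XO/..X to 6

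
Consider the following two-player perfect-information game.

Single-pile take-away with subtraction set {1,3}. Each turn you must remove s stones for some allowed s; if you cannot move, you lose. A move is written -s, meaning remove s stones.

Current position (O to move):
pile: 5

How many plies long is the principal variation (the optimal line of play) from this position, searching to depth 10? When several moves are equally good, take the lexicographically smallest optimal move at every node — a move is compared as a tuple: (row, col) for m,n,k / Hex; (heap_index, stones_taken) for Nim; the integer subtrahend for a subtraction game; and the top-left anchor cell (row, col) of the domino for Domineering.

PV length from [5]: 5 plies

[5] O move#1: -1:+1/4*, -3:+1/2
[4] X move#2: -1:-1/3*, -3:-1/1
[3] O move#3: -1:+1/2*, -3:+1/0
[2] X move#4: -1:-1/1*
[1] O move#5: -1:+1/0*
[0] end (terminal -1, X#6); searched 5 to 10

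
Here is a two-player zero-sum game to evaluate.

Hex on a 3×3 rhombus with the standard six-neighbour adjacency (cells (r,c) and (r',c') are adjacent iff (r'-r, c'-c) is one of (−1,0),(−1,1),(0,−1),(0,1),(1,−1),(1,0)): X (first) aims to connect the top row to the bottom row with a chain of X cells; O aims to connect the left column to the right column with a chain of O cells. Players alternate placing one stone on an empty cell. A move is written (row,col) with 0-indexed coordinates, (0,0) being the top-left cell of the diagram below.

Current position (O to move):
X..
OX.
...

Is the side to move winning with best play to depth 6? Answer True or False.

p1 O@[X../OX./...]: (0,1)[XO./OX./...]-1* (0,2)[X.O/OX./...]-1 (1,2)[X../OXO/...]-1 (2,0)[X../OX./O..]-1 (2,1)[X../OX./.O.]-1 (2,2)[X../OX./..O]-1
p2 X@[XO./OX./...]: (0,2)[XOX/OX./...]+1* (1,2)[XO./OXX/...]-1 (2,0)[XO./OX./X..]-1 (2,1)[XO./OX./.X.]-1 (2,2)[XO./OX./..X]-1
p3 O@[XOX/OX./...]: (1,2)[XOX/OXO/...]-1* (2,0)[XOX/OX./O..]-1 (2,1)[XOX/OX./.O.]-1 (2,2)[XOX/OX./..O]-1
p4 X@[XOX/OXO/...]: (2,0)[XOX/OXO/X..]+1* (2,1)[XOX/OXO/.X.]+1 (2,2)[XOX/OXO/..X]+1
p5 O@[XOX/OXO/X..] terminal -1; root [X../OX./...] d6

O winning at [X../OX./...]: False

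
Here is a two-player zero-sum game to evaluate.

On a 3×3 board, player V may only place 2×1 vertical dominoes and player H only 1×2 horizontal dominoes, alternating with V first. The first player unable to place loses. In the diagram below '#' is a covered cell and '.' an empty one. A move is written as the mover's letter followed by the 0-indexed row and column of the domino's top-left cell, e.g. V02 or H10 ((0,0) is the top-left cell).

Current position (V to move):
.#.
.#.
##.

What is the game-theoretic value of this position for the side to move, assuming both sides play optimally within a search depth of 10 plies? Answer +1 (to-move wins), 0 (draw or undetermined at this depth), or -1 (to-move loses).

value(.#./.#./##., V) = +1

p1 V@[.#./.#./##.]: V00[##./##./##.]+1* V02[.##/.##/##.]+1 V12[.#./.##/###]+1
p2 H@[##./##./##.] terminal -1; root [.#./.#./##.] d10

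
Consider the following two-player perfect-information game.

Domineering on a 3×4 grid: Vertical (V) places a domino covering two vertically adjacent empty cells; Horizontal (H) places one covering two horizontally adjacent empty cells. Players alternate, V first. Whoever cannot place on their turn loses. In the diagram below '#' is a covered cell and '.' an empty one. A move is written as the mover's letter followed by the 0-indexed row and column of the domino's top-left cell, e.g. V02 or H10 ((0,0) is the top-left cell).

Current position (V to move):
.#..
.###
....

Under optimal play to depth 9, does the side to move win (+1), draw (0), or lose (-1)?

[.#../.###/....] V move#1: V00:-1/##../####/....*, V10:-1/.#../####/#...
[##../####/....] H move#2: H02:+1/####/####/....*, H20:+1/##../####/##.., H21:+1/##../####/.##., H22:+1/##../####/..##
[####/####/....] end (terminal -1, V#3); searched .#../.###/.... to 9

value(.#../.###/...., V) = -1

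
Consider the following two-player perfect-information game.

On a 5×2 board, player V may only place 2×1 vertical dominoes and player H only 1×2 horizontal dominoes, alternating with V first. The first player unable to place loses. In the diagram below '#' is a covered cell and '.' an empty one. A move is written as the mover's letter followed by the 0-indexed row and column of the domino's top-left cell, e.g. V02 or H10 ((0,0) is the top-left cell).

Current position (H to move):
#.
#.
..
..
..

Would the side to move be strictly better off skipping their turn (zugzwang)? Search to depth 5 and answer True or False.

[#./#./../../..] H move#1: H20:-1/#./#./##/../.., H30:+1/#./#./../##/..*, H40:-1/#./#./../../##
[#./#./../##/..] V move#2: V01:-1/##/##/../##/..*, V11:-1/#./##/.#/##/..
[##/##/../##/..] H move#3: H20:+1/##/##/##/##/..*, H40:+1/##/##/../##/##
[##/##/##/##/..] end (terminal -1, V#4); searched #./#./../../.. to 5
if H skipped the turn, V would face:
~ [#./#./../../..] V move#1: V01:-1/##/##/../../.., V11:-1/#./##/.#/../.., V20:+1/#./#./#./#./..*, V21:+1/#./#./.#/.#/.., V30:+1/#./#./../#./#., V31:+1/#./#./../.#/.#
~ [#./#./#./#./..] H move#2: H40:-1/#./#./#./#./##*
~ [#./#./#./#./##] V move#3: V01:+1/##/##/#./#./##*, V11:+1/#./##/##/#./##, V21:+1/#./#./##/##/##
~ [##/##/#./#./##] end (terminal -1, H#4); searched #./#./../../.. to 5
compare (H): move=+1 vs pass=-1

zugzwang(#./#./../../.., H) = False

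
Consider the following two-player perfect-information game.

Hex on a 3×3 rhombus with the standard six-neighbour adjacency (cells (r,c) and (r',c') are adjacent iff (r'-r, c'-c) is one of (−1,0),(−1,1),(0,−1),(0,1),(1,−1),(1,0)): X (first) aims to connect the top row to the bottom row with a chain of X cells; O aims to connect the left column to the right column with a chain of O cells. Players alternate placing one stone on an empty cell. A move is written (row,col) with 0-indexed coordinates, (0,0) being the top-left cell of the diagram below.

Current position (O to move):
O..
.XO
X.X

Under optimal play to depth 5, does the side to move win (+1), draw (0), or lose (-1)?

ply 1, O at O../.XO/X.X | (0,1)=-1→OO./.XO/X.X*; (0,2)=-1→O.O/.XO/X.X; (1,0)=-1→O../OXO/X.X; (2,1)=-1→O../.XO/XOX
ply 2, X at OO./.XO/X.X | (0,2)=+1→OOX/.XO/X.X*; (1,0)=-1→OO./XXO/X.X; (2,1)=-1→OO./.XO/XXX
ply 3: OOX/.XO/X.X is terminal -1 (O); from O../.XO/X.X depth 5

value(O../.XO/X.X, O) = -1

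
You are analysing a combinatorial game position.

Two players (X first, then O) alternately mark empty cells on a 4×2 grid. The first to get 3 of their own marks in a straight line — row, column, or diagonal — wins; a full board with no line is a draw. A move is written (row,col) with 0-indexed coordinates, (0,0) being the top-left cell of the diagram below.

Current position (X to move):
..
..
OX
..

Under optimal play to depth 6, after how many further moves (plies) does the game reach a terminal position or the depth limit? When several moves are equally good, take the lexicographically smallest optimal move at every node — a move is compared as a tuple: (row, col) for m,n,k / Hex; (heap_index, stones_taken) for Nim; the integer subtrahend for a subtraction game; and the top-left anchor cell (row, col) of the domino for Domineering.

p1 X@[../../OX/..]: (0,0)[X./../OX/..]+0 (0,1)[.X/../OX/..]+0 (1,0)[../X./OX/..]+0 (1,1)[../.X/OX/..]+1* (3,0)[../../OX/X.]+0 (3,1)[../../OX/.X]+0
p2 O@[../.X/OX/..]: (0,0)[O./.X/OX/..]-1* (0,1)[.O/.X/OX/..]-1 (1,0)[../OX/OX/..]-1 (3,0)[../.X/OX/O.]-1 (3,1)[../.X/OX/.O]-1
p3 X@[O./.X/OX/..]: (0,1)[OX/.X/OX/..]+1* (1,0)[O./XX/OX/..]+1 (3,0)[O./.X/OX/X.]-1 (3,1)[O./.X/OX/.X]+1
p4 O@[OX/.X/OX/..] terminal -1; root [../../OX/..] d6

PV length from [../../OX/..]: 3 plies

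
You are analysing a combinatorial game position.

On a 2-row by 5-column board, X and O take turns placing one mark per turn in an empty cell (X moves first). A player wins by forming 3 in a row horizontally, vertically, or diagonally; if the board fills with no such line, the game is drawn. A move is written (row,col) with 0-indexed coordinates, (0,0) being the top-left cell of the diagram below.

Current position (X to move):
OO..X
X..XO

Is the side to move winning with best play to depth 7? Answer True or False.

X winning at [OO..X/X..XO]: False

p1 X@[OO..X/X..XO]: (0,2)[OOX.X/X..XO]+0* (0,3)[OO.XX/X..XO]-1 (1,1)[OO..X/XX.XO]-1 (1,2)[OO..X/X.XXO]-1
p2 O@[OOX.X/X..XO]: (0,3)[OOXOX/X..XO]+0* (1,1)[OOX.X/XO.XO]-1 (1,2)[OOX.X/X.OXO]-1
p3 X@[OOXOX/X..XO]: (1,1)[OOXOX/XX.XO]+0* (1,2)[OOXOX/X.XXO]+0
p4 O@[OOXOX/XX.XO]: (1,2)[OOXOX/XXOXO]+0*
p5 X@[OOXOX/XXOXO] terminal +0; root [OO..X/X..XO] d7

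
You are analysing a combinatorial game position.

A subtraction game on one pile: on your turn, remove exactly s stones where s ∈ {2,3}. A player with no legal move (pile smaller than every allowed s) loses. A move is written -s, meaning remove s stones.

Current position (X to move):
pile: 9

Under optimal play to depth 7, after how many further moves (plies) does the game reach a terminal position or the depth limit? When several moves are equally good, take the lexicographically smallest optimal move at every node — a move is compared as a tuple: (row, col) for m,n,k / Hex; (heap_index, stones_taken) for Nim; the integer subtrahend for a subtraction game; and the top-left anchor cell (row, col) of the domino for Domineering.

[9] X move#1: -2:-1/7, -3:+1/6*
[6] O move#2: -2:-1/4*, -3:-1/3
[4] X move#3: -2:-1/2, -3:+1/1*
[1] end (terminal -1, O#4); searched 9 to 7

PV length from [9]: 3 plies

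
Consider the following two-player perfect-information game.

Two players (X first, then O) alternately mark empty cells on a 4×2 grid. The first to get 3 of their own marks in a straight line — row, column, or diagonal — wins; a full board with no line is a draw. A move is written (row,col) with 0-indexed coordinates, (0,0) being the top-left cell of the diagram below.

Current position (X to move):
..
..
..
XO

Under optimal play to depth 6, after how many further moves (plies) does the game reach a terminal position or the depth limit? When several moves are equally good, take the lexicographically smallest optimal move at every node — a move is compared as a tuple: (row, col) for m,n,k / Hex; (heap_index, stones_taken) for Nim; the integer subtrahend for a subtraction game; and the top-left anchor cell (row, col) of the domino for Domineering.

PV length from [../../../XO]: 6 plies

ply 1, X at ../../../XO | (0,0)=+0→X./../../XO*; (0,1)=+0→.X/../../XO; (1,0)=+0→../X./../XO; (1,1)=+0→../.X/../XO; (2,0)=+0→../../X./XO; (2,1)=+0→../../.X/XO
ply 2, O at X./../../XO | (0,1)=+0→XO/../../XO*; (1,0)=+0→X./O./../XO; (1,1)=+0→X./.O/../XO; (2,0)=+0→X./../O./XO; (2,1)=+0→X./../.O/XO
ply 3, X at XO/../../XO | (1,0)=+0→XO/X./../XO*; (1,1)=+0→XO/.X/../XO; (2,0)=+0→XO/../X./XO; (2,1)=+0→XO/../.X/XO
ply 4, O at XO/X./../XO | (1,1)=-1→XO/XO/../XO; (2,0)=+0→XO/X./O./XO*; (2,1)=-1→XO/X./.O/XO
ply 5, X at XO/X./O./XO | (1,1)=+0→XO/XX/O./XO*; (2,1)=+0→XO/X./OX/XO
ply 6, O at XO/XX/O./XO | (2,1)=+0→XO/XX/OO/XO*
ply 7: XO/XX/OO/XO is terminal +0 (X); from ../../../XO depth 6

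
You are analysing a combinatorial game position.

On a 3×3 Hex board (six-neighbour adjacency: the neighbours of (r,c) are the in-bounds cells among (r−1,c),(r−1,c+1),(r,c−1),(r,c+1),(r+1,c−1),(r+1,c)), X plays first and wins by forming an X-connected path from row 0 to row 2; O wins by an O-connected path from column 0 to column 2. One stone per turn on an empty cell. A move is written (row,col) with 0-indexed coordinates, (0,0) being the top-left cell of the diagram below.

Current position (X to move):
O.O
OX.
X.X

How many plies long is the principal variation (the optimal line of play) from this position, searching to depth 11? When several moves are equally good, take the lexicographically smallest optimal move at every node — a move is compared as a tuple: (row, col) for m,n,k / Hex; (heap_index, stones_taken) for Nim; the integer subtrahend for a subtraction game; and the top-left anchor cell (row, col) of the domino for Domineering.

PV length from [O.O/OX./X.X]: 1 ply

ply 1, X at O.O/OX./X.X | (0,1)=+1→OXO/OX./X.X*; (1,2)=-1→O.O/OXX/X.X; (2,1)=-1→O.O/OX./XXX
ply 2: OXO/OX./X.X is terminal -1 (O); from O.O/OX./X.X depth 11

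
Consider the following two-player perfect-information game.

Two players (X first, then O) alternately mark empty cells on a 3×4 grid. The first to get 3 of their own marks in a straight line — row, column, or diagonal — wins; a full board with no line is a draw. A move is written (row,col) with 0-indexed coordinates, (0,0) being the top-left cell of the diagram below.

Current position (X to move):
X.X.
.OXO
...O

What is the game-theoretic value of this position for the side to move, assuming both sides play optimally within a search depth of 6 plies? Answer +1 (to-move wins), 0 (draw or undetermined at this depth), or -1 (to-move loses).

p1 X@[X.X./.OXO/...O]: (0,1)[XXX./.OXO/...O]+1* (0,3)[X.XX/.OXO/...O]+1 (1,0)[X.X./XOXO/...O]-1 (2,0)[X.X./.OXO/X..O]-1 (2,1)[X.X./.OXO/.X.O]-1 (2,2)[X.X./.OXO/..XO]+1
p2 O@[XXX./.OXO/...O] terminal -1; root [X.X./.OXO/...O] d6

value(X.X./.OXO/...O, X) = +1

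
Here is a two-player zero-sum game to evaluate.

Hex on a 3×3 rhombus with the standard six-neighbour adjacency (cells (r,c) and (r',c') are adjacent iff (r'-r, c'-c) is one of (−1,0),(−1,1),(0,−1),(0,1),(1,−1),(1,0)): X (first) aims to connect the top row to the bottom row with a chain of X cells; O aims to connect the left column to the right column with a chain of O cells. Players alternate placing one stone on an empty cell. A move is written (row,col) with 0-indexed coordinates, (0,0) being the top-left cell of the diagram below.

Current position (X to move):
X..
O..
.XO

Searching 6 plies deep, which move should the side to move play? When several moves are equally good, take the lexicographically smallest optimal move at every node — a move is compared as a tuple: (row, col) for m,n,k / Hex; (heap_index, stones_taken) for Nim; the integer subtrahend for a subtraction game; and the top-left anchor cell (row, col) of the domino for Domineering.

X's best at [X../O../.XO]: (0,2)

ply 1, X at X../O../.XO | (0,1)=-1→XX./O../.XO; (0,2)=+1→X.X/O../.XO*; (1,1)=+1→X../OX./.XO; (1,2)=-1→X../O.X/.XO; (2,0)=-1→X../O../XXO
ply 2, O at X.X/O../.XO | (0,1)=-1→XOX/O../.XO*; (1,1)=-1→X.X/OO./.XO; (1,2)=-1→X.X/O.O/.XO; (2,0)=-1→X.X/O../OXO
ply 3, X at XOX/O../.XO | (1,1)=+1→XOX/OX./.XO*; (1,2)=+1→XOX/O.X/.XO; (2,0)=+1→XOX/O../XXO
ply 4: XOX/OX./.XO is terminal -1 (O); from X../O../.XO depth 6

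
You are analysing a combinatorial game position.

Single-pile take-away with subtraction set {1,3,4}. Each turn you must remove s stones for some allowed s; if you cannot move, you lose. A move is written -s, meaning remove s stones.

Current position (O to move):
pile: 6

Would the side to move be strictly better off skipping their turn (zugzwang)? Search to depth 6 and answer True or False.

[6] O move#1: -1:-1/5, -3:-1/3, -4:+1/2*
[2] X move#2: -1:-1/1*
[1] O move#3: -1:+1/0*
[0] end (terminal -1, X#4); searched 6 to 6
suppose O passes — search the same position with X to move:
pass> [6] X move#1: -1:-1/5, -3:-1/3, -4:+1/2*
pass> [2] O move#2: -1:-1/1*
pass> [1] X move#3: -1:+1/0*
pass> [0] end (terminal -1, O#4); searched 6 to 6
for O: play +1, pass -1

zugzwang(6, O) = False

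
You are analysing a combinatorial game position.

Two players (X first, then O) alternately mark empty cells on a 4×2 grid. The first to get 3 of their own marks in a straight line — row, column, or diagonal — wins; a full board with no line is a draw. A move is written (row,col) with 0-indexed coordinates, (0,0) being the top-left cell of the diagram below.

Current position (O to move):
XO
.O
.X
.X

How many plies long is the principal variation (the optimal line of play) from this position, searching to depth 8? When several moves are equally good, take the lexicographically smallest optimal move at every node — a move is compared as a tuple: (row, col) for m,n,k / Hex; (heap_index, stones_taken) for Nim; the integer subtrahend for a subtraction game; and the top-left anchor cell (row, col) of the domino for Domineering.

PV length from [XO/.O/.X/.X]: 3 plies

p1 O@[XO/.O/.X/.X]: (1,0)[XO/OO/.X/.X]+0* (2,0)[XO/.O/OX/.X]+0 (3,0)[XO/.O/.X/OX]+0
p2 X@[XO/OO/.X/.X]: (2,0)[XO/OO/XX/.X]+0* (3,0)[XO/OO/.X/XX]+0
p3 O@[XO/OO/XX/.X]: (3,0)[XO/OO/XX/OX]+0*
p4 X@[XO/OO/XX/OX] terminal +0; root [XO/.O/.X/.X] d8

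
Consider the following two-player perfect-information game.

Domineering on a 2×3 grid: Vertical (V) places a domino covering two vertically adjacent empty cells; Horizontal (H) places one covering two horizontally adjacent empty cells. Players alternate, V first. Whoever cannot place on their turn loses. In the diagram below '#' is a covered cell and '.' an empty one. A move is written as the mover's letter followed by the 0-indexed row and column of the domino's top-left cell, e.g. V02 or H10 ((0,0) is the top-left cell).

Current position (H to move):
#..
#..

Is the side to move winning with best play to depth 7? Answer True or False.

H winning at [#../#..]: True

[#../#..] H move#1: H01:+1/###/#..*, H11:+1/#../###
[###/#..] end (terminal -1, V#2); searched #../#.. to 7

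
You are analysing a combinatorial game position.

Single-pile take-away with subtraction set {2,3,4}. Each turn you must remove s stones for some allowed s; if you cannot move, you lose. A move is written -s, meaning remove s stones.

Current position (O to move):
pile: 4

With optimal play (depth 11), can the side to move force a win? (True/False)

[4] O move#1: -2:-1/2, -3:+1/1*, -4:+1/0
[1] end (terminal -1, X#2); searched 4 to 11

O winning at [4]: True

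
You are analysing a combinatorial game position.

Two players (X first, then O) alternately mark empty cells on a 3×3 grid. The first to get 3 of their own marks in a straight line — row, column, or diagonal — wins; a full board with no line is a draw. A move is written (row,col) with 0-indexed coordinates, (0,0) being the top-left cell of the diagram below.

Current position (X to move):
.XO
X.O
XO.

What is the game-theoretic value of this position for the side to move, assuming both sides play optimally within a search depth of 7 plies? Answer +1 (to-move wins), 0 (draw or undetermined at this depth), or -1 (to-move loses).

p1 X@[.XO/X.O/XO.]: (0,0)[XXO/X.O/XO.]+1* (1,1)[.XO/XXO/XO.]-1 (2,2)[.XO/X.O/XOX]+0
p2 O@[XXO/X.O/XO.] terminal -1; root [.XO/X.O/XO.] d7

value(.XO/X.O/XO., X) = +1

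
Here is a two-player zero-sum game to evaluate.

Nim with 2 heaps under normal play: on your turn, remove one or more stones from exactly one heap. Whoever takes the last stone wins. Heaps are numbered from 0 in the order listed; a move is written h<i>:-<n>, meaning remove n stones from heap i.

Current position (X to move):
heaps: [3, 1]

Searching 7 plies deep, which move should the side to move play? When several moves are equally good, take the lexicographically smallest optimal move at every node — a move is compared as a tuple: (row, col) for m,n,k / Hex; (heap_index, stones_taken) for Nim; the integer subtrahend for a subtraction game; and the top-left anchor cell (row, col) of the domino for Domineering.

X's best at [(3,1)]: h0:-2

[(3,1)] X move#1: h0:-1:-1/(2,1), h0:-2:+1/(1,1)*, h0:-3:-1/(0,1), h1:-1:-1/(3,0)
[(1,1)] O move#2: h0:-1:-1/(0,1)*, h1:-1:-1/(1,0)
[(0,1)] X move#3: h1:-1:+1/(0,0)*
[(0,0)] end (terminal -1, O#4); searched (3,1) to 7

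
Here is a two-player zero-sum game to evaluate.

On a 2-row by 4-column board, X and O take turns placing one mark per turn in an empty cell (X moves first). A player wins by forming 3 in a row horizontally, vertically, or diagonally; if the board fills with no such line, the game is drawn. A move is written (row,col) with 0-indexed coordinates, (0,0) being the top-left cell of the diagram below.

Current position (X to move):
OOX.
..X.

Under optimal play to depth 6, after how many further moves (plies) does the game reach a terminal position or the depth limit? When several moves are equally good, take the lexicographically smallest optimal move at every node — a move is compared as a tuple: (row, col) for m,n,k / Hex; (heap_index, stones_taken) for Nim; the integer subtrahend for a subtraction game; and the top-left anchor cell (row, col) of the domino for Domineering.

PV length from [OOX./..X.]: 3 plies

p1 X@[OOX./..X.]: (0,3)[OOXX/..X.]+0 (1,0)[OOX./X.X.]+0 (1,1)[OOX./.XX.]+1* (1,3)[OOX./..XX]+0
p2 O@[OOX./.XX.]: (0,3)[OOXO/.XX.]-1* (1,0)[OOX./OXX.]-1 (1,3)[OOX./.XXO]-1
p3 X@[OOXO/.XX.]: (1,0)[OOXO/XXX.]+1* (1,3)[OOXO/.XXX]+1
p4 O@[OOXO/XXX.] terminal -1; root [OOX./..X.] d6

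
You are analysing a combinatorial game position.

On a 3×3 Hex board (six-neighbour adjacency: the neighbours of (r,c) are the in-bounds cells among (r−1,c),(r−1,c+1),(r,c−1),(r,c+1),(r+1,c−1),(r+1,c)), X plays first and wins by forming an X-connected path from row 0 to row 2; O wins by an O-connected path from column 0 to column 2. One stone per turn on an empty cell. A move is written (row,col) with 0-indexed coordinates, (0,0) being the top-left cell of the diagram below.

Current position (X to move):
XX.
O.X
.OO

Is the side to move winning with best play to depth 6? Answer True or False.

X winning at [XX./O.X/.OO]: False

[XX./O.X/.OO] X move#1: (0,2):-1/XXX/O.X/.OO*, (1,1):-1/XX./OXX/.OO, (2,0):-1/XX./O.X/XOO
[XXX/O.X/.OO] O move#2: (1,1):+1/XXX/OOX/.OO*, (2,0):+1/XXX/O.X/OOO
[XXX/OOX/.OO] end (terminal -1, X#3); searched XX./O.X/.OO to 6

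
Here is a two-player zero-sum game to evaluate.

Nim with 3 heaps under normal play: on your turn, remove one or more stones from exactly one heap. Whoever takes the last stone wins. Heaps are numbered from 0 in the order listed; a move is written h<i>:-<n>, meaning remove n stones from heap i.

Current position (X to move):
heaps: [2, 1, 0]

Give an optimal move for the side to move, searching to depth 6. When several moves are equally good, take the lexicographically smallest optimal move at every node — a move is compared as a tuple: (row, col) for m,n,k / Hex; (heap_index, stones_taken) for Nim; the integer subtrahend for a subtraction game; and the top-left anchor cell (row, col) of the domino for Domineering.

X's best at [(2,1,0)]: h0:-1

ply 1, X at (2,1,0) | h0:-1=+1→(1,1,0)*; h0:-2=-1→(0,1,0); h1:-1=-1→(2,0,0)
ply 2, O at (1,1,0) | h0:-1=-1→(0,1,0)*; h1:-1=-1→(1,0,0)
ply 3, X at (0,1,0) | h1:-1=+1→(0,0,0)*
ply 4: (0,0,0) is terminal -1 (O); from (2,1,0) depth 6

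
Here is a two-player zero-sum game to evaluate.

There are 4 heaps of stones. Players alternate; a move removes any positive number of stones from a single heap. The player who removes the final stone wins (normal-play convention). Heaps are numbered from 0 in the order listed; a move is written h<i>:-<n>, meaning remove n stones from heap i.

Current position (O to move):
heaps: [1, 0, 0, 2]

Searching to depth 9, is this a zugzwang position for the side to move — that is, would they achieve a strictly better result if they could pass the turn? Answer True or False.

zugzwang((1,0,0,2), O) = False

ply 1, O at (1,0,0,2) | h0:-1=-1→(0,0,0,2); h3:-1=+1→(1,0,0,1)*; h3:-2=-1→(1,0,0,0)
ply 2, X at (1,0,0,1) | h0:-1=-1→(0,0,0,1)*; h3:-1=-1→(1,0,0,0)
ply 3, O at (0,0,0,1) | h3:-1=+1→(0,0,0,0)*
ply 4: (0,0,0,0) is terminal -1 (X); from (1,0,0,2) depth 9
pass branch (X moves first from the same position):
  | ply 1, X at (1,0,0,2) | h0:-1=-1→(0,0,0,2); h3:-1=+1→(1,0,0,1)*; h3:-2=-1→(1,0,0,0)
  | ply 2, O at (1,0,0,1) | h0:-1=-1→(0,0,0,1)*; h3:-1=-1→(1,0,0,0)
  | ply 3, X at (0,0,0,1) | h3:-1=+1→(0,0,0,0)*
  | ply 4: (0,0,0,0) is terminal -1 (O); from (1,0,0,2) depth 9
O moving scores +1; O passing scores -1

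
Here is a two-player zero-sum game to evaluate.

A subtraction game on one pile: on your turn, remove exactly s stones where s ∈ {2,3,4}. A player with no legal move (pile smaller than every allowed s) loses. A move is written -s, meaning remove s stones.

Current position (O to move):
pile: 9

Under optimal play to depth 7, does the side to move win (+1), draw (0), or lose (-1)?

value(9, O) = +1

[9] O move#1: -2:+1/7*, -3:+1/6, -4:-1/5
[7] X move#2: -2:-1/5*, -3:-1/4, -4:-1/3
[5] O move#3: -2:-1/3, -3:-1/2, -4:+1/1*
[1] end (terminal -1, X#4); searched 9 to 7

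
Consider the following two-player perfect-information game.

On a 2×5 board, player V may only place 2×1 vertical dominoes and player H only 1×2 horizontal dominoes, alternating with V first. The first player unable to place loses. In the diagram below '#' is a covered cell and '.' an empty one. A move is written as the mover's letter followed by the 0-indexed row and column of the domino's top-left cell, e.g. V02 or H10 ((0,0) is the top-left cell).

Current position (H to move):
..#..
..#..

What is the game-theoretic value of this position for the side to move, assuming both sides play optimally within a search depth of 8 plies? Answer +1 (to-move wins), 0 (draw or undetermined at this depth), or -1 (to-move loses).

[..#../..#..] H move#1: H00:-1/###../..#..*, H03:-1/..###/..#.., H10:-1/..#../###.., H13:-1/..#../..###
[###../..#..] V move#2: V03:+1/####./..##.*, V04:+1/###.#/..#.#
[####./..##.] H move#3: H10:-1/####./####.*
[####./####.] V move#4: V04:+1/#####/#####*
[#####/#####] end (terminal -1, H#5); searched ..#../..#.. to 8

value(..#../..#.., H) = -1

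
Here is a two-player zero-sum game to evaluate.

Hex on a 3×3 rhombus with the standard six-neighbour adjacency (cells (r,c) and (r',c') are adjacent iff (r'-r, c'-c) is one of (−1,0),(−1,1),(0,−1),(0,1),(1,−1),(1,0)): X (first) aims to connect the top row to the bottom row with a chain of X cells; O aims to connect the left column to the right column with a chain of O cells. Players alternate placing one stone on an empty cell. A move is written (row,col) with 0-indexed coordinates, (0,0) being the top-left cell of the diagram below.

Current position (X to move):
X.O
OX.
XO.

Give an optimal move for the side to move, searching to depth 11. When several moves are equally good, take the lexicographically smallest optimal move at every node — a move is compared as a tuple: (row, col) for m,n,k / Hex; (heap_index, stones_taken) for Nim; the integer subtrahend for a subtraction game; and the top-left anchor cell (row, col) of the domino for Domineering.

[X.O/OX./XO.] X move#1: (0,1):+1/XXO/OX./XO.*, (1,2):-1/X.O/OXX/XO., (2,2):-1/X.O/OX./XOX
[XXO/OX./XO.] end (terminal -1, O#2); searched X.O/OX./XO. to 11

X's best at [X.O/OX./XO.]: (0,1)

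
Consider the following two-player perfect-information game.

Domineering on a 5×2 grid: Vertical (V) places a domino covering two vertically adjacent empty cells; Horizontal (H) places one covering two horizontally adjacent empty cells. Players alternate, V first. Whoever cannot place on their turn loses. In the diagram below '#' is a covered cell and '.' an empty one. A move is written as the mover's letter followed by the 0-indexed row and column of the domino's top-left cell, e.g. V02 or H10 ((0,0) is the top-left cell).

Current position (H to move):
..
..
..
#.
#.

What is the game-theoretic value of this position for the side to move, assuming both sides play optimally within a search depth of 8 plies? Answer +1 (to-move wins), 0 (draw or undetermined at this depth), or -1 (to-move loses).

ply 1, H at ../../../#./#. | H00=-1→##/../../#./#.; H10=+1→../##/../#./#.*; H20=-1→../../##/#./#.
ply 2, V at ../##/../#./#. | V21=-1→../##/.#/##/#.*; V31=-1→../##/../##/##
ply 3, H at ../##/.#/##/#. | H00=+1→##/##/.#/##/#.*
ply 4: ##/##/.#/##/#. is terminal -1 (V); from ../../../#./#. depth 8

value(../../../#./#., H) = +1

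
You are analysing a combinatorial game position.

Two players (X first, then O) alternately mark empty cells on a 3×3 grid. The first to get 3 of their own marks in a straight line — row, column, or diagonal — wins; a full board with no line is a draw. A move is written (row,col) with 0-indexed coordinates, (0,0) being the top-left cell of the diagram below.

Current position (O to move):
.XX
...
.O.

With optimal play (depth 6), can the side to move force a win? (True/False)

p1 O@[.XX/.../.O.]: (0,0)[OXX/.../.O.]+0* (1,0)[.XX/O../.O.]-1 (1,1)[.XX/.O./.O.]-1 (1,2)[.XX/..O/.O.]-1 (2,0)[.XX/.../OO.]-1 (2,2)[.XX/.../.OO]-1
p2 X@[OXX/.../.O.]: (1,0)[OXX/X../.O.]-1 (1,1)[OXX/.X./.O.]-1 (1,2)[OXX/..X/.O.]-1 (2,0)[OXX/.../XO.]+0* (2,2)[OXX/.../.OX]+0
p3 O@[OXX/.../XO.]: (1,0)[OXX/O../XO.]-1 (1,1)[OXX/.O./XO.]+0* (1,2)[OXX/..O/XO.]-1 (2,2)[OXX/.../XOO]-1
p4 X@[OXX/.O./XO.]: (1,0)[OXX/XO./XO.]-1 (1,2)[OXX/.OX/XO.]-1 (2,2)[OXX/.O./XOX]+0*
p5 O@[OXX/.O./XOX]: (1,0)[OXX/OO./XOX]-1 (1,2)[OXX/.OO/XOX]+0*
p6 X@[OXX/.OO/XOX]: (1,0)[OXX/XOO/XOX]+0*
p7 O@[OXX/XOO/XOX] terminal +0; root [.XX/.../.O.] d6

O winning at [.XX/.../.O.]: False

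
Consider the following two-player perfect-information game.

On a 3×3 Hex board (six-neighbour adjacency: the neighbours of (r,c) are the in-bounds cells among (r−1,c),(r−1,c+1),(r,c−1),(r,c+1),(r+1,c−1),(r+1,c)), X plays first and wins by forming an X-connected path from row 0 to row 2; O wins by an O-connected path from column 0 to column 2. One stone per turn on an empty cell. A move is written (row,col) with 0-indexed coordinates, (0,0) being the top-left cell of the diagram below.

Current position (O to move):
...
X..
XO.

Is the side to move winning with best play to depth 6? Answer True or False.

ply 1, O at .../X../XO. | (0,0)=-1→O../X../XO.*; (0,1)=-1→.O./X../XO.; (0,2)=-1→..O/X../XO.; (1,1)=-1→.../XO./XO.; (1,2)=-1→.../X.O/XO.; (2,2)=-1→.../X../XOO
ply 2, X at O../X../XO. | (0,1)=+1→OX./X../XO.*; (0,2)=+1→O.X/X../XO.; (1,1)=+1→O../XX./XO.; (1,2)=+1→O../X.X/XO.; (2,2)=+1→O../X../XOX
ply 3: OX./X../XO. is terminal -1 (O); from .../X../XO. depth 6

O winning at [.../X../XO.]: False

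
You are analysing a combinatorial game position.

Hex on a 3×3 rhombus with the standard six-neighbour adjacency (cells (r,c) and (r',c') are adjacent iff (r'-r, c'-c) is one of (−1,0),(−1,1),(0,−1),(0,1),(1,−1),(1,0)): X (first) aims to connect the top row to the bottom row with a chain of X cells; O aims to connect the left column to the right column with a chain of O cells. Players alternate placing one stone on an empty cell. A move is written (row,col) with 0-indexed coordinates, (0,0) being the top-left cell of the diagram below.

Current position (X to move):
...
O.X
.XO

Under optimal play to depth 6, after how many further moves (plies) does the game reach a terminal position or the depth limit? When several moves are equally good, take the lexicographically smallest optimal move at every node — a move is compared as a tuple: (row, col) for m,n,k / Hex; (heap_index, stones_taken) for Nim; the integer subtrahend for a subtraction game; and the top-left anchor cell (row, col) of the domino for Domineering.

PV length from [.../O.X/.XO]: 3 plies

[.../O.X/.XO] X move#1: (0,0):-1/X../O.X/.XO, (0,1):+1/.X./O.X/.XO*, (0,2):+1/..X/O.X/.XO, (1,1):+1/.../OXX/.XO, (2,0):-1/.../O.X/XXO
[.X./O.X/.XO] O move#2: (0,0):-1/OX./O.X/.XO*, (0,2):-1/.XO/O.X/.XO, (1,1):-1/.X./OOX/.XO, (2,0):-1/.X./O.X/OXO
[OX./O.X/.XO] X move#3: (0,2):+1/OXX/O.X/.XO*, (1,1):+1/OX./OXX/.XO, (2,0):+1/OX./O.X/XXO
[OXX/O.X/.XO] end (terminal -1, O#4); searched .../O.X/.XO to 6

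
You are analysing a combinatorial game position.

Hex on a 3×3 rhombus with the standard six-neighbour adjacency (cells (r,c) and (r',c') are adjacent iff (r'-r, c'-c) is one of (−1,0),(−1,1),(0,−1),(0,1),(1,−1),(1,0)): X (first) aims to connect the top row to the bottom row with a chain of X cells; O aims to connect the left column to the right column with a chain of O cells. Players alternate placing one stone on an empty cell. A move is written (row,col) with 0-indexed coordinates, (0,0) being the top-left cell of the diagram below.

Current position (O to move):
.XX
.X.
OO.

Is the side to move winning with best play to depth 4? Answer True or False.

O winning at [.XX/.X./OO.]: True

p1 O@[.XX/.X./OO.]: (0,0)[OXX/.X./OO.]+1* (1,0)[.XX/OX./OO.]+1 (1,2)[.XX/.XO/OO.]+1 (2,2)[.XX/.X./OOO]+1
p2 X@[OXX/.X./OO.]: (1,0)[OXX/XX./OO.]-1* (1,2)[OXX/.XX/OO.]-1 (2,2)[OXX/.X./OOX]-1
p3 O@[OXX/XX./OO.]: (1,2)[OXX/XXO/OO.]+1* (2,2)[OXX/XX./OOO]+1
p4 X@[OXX/XXO/OO.] terminal -1; root [.XX/.X./OO.] d4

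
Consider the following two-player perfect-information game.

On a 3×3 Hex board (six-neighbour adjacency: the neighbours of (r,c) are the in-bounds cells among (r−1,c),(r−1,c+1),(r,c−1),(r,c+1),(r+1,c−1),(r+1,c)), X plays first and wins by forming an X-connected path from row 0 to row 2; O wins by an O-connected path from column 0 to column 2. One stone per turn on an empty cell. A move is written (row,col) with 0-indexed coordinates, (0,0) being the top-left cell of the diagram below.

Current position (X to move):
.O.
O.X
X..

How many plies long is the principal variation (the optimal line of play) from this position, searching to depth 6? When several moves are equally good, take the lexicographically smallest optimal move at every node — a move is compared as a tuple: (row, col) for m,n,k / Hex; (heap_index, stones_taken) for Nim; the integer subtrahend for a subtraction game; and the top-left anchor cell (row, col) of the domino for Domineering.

PV length from [.O./O.X/X..]: 3 plies

ply 1, X at .O./O.X/X.. | (0,0)=-1→XO./O.X/X..; (0,2)=+1→.OX/O.X/X..*; (1,1)=-1→.O./OXX/X..; (2,1)=-1→.O./O.X/XX.; (2,2)=-1→.O./O.X/X.X
ply 2, O at .OX/O.X/X.. | (0,0)=-1→OOX/O.X/X..*; (1,1)=-1→.OX/OOX/X..; (2,1)=-1→.OX/O.X/XO.; (2,2)=-1→.OX/O.X/X.O
ply 3, X at OOX/O.X/X.. | (1,1)=+1→OOX/OXX/X..*; (2,1)=+1→OOX/O.X/XX.; (2,2)=+1→OOX/O.X/X.X
ply 4: OOX/OXX/X.. is terminal -1 (O); from .O./O.X/X.. depth 6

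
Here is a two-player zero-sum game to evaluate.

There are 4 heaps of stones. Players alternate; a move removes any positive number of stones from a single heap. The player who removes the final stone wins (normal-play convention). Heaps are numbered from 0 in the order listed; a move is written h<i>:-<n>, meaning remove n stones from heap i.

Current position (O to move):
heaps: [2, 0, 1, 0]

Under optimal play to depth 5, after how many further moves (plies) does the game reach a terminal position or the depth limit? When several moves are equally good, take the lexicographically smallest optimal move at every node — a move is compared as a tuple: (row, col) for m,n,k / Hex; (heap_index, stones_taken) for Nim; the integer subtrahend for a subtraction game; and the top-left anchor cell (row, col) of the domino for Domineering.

PV length from [(2,0,1,0)]: 3 plies

p1 O@[(2,0,1,0)]: h0:-1[(1,0,1,0)]+1* h0:-2[(0,0,1,0)]-1 h2:-1[(2,0,0,0)]-1
p2 X@[(1,0,1,0)]: h0:-1[(0,0,1,0)]-1* h2:-1[(1,0,0,0)]-1
p3 O@[(0,0,1,0)]: h2:-1[(0,0,0,0)]+1*
p4 X@[(0,0,0,0)] terminal -1; root [(2,0,1,0)] d5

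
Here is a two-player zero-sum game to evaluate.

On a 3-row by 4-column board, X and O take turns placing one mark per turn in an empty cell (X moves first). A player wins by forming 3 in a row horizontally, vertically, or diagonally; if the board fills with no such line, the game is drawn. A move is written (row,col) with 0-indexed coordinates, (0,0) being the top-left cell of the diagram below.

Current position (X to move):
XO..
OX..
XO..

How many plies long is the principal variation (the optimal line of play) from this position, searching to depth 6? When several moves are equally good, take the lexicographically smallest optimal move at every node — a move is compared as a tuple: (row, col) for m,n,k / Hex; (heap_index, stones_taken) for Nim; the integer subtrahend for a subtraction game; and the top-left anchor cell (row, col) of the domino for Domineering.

PV length from [XO../OX../XO..]: 1 ply

ply 1, X at XO../OX../XO.. | (0,2)=+1→XOX./OX../XO..*; (0,3)=+1→XO.X/OX../XO..; (1,2)=+1→XO../OXX./XO..; (1,3)=+1→XO../OX.X/XO..; (2,2)=+1→XO../OX../XOX.; (2,3)=+1→XO../OX../XO.X
ply 2: XOX./OX../XO.. is terminal -1 (O); from XO../OX../XO.. depth 6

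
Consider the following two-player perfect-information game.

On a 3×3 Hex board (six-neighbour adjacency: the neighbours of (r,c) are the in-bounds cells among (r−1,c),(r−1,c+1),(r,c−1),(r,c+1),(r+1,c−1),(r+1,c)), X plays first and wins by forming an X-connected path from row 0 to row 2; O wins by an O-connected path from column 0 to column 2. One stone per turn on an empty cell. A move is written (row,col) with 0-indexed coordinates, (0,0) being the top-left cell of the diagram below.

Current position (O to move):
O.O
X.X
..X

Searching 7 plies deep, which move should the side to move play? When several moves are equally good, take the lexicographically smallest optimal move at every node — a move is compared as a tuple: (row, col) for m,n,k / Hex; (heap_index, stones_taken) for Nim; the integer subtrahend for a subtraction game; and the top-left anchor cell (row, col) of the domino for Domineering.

O's best at [O.O/X.X/..X]: (0,1)

ply 1, O at O.O/X.X/..X | (0,1)=+1→OOO/X.X/..X*; (1,1)=+1→O.O/XOX/..X; (2,0)=+1→O.O/X.X/O.X; (2,1)=-1→O.O/X.X/.OX
ply 2: OOO/X.X/..X is terminal -1 (X); from O.O/X.X/..X depth 7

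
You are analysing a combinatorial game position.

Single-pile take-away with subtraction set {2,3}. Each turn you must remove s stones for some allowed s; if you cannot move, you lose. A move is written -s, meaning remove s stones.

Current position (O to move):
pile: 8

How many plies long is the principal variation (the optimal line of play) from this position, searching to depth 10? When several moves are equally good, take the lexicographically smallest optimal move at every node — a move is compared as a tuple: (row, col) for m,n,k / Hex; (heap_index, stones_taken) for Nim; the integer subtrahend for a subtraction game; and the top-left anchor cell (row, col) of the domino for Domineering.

ply 1, O at 8 | -2=+1→6*; -3=+1→5
ply 2, X at 6 | -2=-1→4*; -3=-1→3
ply 3, O at 4 | -2=-1→2; -3=+1→1*
ply 4: 1 is terminal -1 (X); from 8 depth 10

PV length from [8]: 3 plies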